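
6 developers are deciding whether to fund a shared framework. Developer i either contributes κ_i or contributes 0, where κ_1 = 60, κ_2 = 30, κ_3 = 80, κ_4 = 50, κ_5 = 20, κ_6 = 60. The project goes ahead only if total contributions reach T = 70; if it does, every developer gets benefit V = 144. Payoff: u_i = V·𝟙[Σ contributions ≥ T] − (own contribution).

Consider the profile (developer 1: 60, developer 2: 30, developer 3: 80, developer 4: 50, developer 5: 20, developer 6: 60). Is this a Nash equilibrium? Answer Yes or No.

Total = 300 ≥ 70: provided.
Developer 1 (pledges 60, payoff 84): dropping to 0 → total 240, payoff 144. Profitable deviation.

No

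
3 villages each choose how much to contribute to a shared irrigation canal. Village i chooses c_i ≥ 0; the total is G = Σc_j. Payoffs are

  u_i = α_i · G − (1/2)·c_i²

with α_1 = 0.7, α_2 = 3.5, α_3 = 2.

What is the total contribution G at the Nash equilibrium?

Village i's FOC: ∂u_i/∂c_i = α_i − c_i = 0, so c_i* = α_i.
NE contributions = (0.7, 3.5, 2); G = 6.2.

6.2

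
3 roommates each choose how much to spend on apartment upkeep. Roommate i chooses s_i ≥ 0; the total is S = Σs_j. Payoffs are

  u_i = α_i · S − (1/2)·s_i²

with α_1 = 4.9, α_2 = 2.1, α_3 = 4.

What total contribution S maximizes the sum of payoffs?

Planner FOC: ∂(Σu_j)/∂s_i = (Σα_j) − s_i = 0, so s_i^SO = Σα_j = 11 for every i; S^SO = 33.

33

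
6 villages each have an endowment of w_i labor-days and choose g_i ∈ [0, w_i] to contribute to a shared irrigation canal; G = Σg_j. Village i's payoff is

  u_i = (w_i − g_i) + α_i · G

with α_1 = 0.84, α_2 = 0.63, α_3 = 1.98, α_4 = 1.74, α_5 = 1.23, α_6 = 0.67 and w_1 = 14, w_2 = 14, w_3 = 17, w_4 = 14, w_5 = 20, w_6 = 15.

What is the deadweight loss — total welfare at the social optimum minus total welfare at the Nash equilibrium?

261.87

∂u_i/∂g_i = α_i − 1, so village i contributes w_i if α_i > 1, else 0.
α_i > 1 for i ∈ {3, 4, 5}; NE contributions (0, 0, 17, 14, 20, 0), G = 51.
W^NE = Σw_i − G^NE + (Σα_i)·G^NE = 94 + 6.09·51 = 404.59.
Planner: ∂(Σu_j)/∂g_i = Σα_j − 1 = 6.09 > 0, so everyone contributes w_i; G^SO = 94, W^SO = 94 + 6.09·94 = 666.46.
Deadweight loss = 261.87.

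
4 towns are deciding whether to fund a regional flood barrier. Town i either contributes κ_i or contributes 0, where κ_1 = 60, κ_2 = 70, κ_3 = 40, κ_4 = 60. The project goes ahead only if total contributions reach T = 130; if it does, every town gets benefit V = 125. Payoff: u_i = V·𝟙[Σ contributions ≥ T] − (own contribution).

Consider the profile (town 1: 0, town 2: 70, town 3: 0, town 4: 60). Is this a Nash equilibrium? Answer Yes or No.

Total = 130 ≥ 130: provided.
Town 1 (pledges 0, payoff 125): pledging 60 → total 190, payoff 65. No gain.
Town 2 (pledges 70, payoff 55): dropping to 0 → total 60, payoff 0. No gain.
Town 3 (pledges 0, payoff 125): pledging 40 → total 170, payoff 85. No gain.
Town 4 (pledges 60, payoff 65): dropping to 0 → total 70, payoff 0. No gain.

Yes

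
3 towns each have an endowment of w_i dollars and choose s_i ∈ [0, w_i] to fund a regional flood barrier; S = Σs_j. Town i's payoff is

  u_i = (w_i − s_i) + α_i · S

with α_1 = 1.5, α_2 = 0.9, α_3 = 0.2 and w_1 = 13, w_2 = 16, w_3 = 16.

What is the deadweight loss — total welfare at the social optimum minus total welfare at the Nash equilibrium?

51.2

∂u_i/∂s_i = α_i − 1, so town i contributes w_i if α_i > 1, else 0.
α_i > 1 for i ∈ {1}; NE contributions (13, 0, 0), S = 13.
W^NE = Σw_i − S^NE + (Σα_i)·S^NE = 45 + 1.6·13 = 65.8.
Planner: ∂(Σu_j)/∂s_i = Σα_j − 1 = 1.6 > 0, so everyone contributes w_i; S^SO = 45, W^SO = 45 + 1.6·45 = 117.
Deadweight loss = 51.2.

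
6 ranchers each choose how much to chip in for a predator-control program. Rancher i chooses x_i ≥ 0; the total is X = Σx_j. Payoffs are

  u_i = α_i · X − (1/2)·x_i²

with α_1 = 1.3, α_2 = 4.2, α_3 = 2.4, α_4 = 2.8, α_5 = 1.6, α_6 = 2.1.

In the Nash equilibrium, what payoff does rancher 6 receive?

28.035

Rancher i's FOC: ∂u_i/∂x_i = α_i − x_i = 0, so x_i* = α_i.
NE contributions = (1.3, 4.2, 2.4, 2.8, 1.6, 2.1); X = 14.4.
u_6 = α_6·X − ½·(x_6)² = 2.1·14.4 − ½·2.1² = 28.035.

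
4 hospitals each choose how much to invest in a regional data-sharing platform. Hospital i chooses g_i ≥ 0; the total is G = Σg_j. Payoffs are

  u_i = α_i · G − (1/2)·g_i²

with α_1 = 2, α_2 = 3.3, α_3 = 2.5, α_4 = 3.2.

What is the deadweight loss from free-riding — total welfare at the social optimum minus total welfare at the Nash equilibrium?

136.69

Hospital i's FOC: ∂u_i/∂g_i = α_i − g_i = 0, so g_i* = α_i.
NE contributions = (2, 3.3, 2.5, 3.2); G = 11.
W^NE = (Σα)·G − ½Σα_i² = 11² − ½·31.38 = 105.31.
Planner sets g_i = Σα_j = 11 for every i, so G^SO = 4·11 = 44.
W^SO = (Σα)·G^SO − ½·4·(Σα)² = (4/2)·11² = 242.
Deadweight loss = W^SO − W^NE = 136.69.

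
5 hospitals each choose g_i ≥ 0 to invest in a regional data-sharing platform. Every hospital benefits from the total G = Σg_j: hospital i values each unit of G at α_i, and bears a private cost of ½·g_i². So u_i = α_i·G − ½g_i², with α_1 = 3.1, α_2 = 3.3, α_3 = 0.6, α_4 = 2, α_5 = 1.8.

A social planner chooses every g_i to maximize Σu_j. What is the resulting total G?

Planner FOC: ∂(Σu_j)/∂g_i = (Σα_j) − g_i = 0, so g_i^SO = Σα_j = 10.8 for every i; G^SO = 54.

54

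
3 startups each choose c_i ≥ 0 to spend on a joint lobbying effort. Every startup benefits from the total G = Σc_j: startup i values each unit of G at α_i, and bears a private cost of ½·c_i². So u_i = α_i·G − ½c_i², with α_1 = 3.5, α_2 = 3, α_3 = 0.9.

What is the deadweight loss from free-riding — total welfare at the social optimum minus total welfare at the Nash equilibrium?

38.41

Startup i's FOC: ∂u_i/∂c_i = α_i − c_i = 0, so c_i* = α_i.
NE contributions = (3.5, 3, 0.9); G = 7.4.
W^NE = (Σα)·G − ½Σα_i² = 7.4² − ½·22.06 = 43.73.
Planner sets c_i = Σα_j = 7.4 for every i, so G^SO = 3·7.4 = 22.2.
W^SO = (Σα)·G^SO − ½·3·(Σα)² = (3/2)·7.4² = 82.14.
Deadweight loss = W^SO − W^NE = 38.41.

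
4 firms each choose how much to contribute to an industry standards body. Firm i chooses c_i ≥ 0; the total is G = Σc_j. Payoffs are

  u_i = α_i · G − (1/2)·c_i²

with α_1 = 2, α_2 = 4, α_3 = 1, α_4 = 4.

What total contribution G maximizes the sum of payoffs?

44

Planner FOC: ∂(Σu_j)/∂c_i = (Σα_j) − c_i = 0, so c_i^SO = Σα_j = 11 for every i; G^SO = 44.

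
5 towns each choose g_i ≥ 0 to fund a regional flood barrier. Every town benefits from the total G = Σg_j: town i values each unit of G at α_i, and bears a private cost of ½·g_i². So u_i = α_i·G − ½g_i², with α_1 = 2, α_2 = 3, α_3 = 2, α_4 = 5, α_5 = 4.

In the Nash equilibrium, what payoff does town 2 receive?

Town i's FOC: ∂u_i/∂g_i = α_i − g_i = 0, so g_i* = α_i.
NE contributions = (2, 3, 2, 5, 4); G = 16.
u_2 = α_2·G − ½·(g_2)² = 3·16 − ½·3² = 43.5.

43.5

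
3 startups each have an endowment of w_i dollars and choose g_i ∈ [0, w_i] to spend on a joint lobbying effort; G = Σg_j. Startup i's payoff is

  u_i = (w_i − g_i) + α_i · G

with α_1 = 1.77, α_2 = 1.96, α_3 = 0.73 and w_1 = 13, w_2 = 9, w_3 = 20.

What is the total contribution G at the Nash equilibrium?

∂u_i/∂g_i = α_i − 1, so startup i contributes w_i if α_i > 1, else 0.
α_i > 1 for i ∈ {1, 2}; NE contributions (13, 9, 0), G = 22.

22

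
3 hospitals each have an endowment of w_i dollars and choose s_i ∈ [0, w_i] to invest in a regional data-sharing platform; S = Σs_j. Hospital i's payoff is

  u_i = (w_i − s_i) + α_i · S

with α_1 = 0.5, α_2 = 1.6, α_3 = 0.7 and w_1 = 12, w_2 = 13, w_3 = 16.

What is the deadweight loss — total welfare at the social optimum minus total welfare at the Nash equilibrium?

50.4

∂u_i/∂s_i = α_i − 1, so hospital i contributes w_i if α_i > 1, else 0.
α_i > 1 for i ∈ {2}; NE contributions (0, 13, 0), S = 13.
W^NE = Σw_i − S^NE + (Σα_i)·S^NE = 41 + 1.8·13 = 64.4.
Planner: ∂(Σu_j)/∂s_i = Σα_j − 1 = 1.8 > 0, so everyone contributes w_i; S^SO = 41, W^SO = 41 + 1.8·41 = 114.8.
Deadweight loss = 50.4.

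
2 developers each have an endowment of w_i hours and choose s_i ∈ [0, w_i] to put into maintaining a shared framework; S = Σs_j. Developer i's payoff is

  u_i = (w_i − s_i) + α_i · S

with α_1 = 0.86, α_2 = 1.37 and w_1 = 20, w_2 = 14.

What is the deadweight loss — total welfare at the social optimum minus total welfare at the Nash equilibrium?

24.6

∂u_i/∂s_i = α_i − 1, so developer i contributes w_i if α_i > 1, else 0.
α_i > 1 for i ∈ {2}; NE contributions (0, 14), S = 14.
W^NE = Σw_i − S^NE + (Σα_i)·S^NE = 34 + 1.23·14 = 51.22.
Planner: ∂(Σu_j)/∂s_i = Σα_j − 1 = 1.23 > 0, so everyone contributes w_i; S^SO = 34, W^SO = 34 + 1.23·34 = 75.82.
Deadweight loss = 24.6.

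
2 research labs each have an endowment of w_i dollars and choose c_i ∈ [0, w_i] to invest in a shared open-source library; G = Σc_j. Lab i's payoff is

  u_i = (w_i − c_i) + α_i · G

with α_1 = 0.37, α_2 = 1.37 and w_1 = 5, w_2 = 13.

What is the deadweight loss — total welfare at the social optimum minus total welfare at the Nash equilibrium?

∂u_i/∂c_i = α_i − 1, so lab i contributes w_i if α_i > 1, else 0.
α_i > 1 for i ∈ {2}; NE contributions (0, 13), G = 13.
W^NE = Σw_i − G^NE + (Σα_i)·G^NE = 18 + 0.74·13 = 27.62.
Planner: ∂(Σu_j)/∂c_i = Σα_j − 1 = 0.74 > 0, so everyone contributes w_i; G^SO = 18, W^SO = 18 + 0.74·18 = 31.32.
Deadweight loss = 3.7.

3.7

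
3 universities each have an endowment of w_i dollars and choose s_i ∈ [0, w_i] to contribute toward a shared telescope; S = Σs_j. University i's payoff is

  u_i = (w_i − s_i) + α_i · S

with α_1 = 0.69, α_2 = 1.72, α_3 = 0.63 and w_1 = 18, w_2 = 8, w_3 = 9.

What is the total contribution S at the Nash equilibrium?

∂u_i/∂s_i = α_i − 1, so university i contributes w_i if α_i > 1, else 0.
α_i > 1 for i ∈ {2}; NE contributions (0, 8, 0), S = 8.

8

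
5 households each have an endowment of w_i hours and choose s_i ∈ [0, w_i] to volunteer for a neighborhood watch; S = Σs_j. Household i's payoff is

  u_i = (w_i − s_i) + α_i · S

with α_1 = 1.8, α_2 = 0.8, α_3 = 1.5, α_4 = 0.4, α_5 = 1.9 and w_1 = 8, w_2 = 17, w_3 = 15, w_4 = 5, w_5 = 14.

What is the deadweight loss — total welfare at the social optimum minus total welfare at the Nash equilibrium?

118.8

∂u_i/∂s_i = α_i − 1, so household i contributes w_i if α_i > 1, else 0.
α_i > 1 for i ∈ {1, 3, 5}; NE contributions (8, 0, 15, 0, 14), S = 37.
W^NE = Σw_i − S^NE + (Σα_i)·S^NE = 59 + 5.4·37 = 258.8.
Planner: ∂(Σu_j)/∂s_i = Σα_j − 1 = 5.4 > 0, so everyone contributes w_i; S^SO = 59, W^SO = 59 + 5.4·59 = 377.6.
Deadweight loss = 118.8.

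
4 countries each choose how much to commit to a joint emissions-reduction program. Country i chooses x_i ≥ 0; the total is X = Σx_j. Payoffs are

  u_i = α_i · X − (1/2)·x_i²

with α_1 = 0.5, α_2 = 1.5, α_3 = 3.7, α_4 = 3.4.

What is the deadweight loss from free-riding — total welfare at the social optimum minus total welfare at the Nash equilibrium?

Country i's FOC: ∂u_i/∂x_i = α_i − x_i = 0, so x_i* = α_i.
NE contributions = (0.5, 1.5, 3.7, 3.4); X = 9.1.
W^NE = (Σα)·X − ½Σα_i² = 9.1² − ½·27.75 = 68.935.
Planner sets x_i = Σα_j = 9.1 for every i, so X^SO = 4·9.1 = 36.4.
W^SO = (Σα)·X^SO − ½·4·(Σα)² = (4/2)·9.1² = 165.62.
Deadweight loss = W^SO − W^NE = 96.685.

96.685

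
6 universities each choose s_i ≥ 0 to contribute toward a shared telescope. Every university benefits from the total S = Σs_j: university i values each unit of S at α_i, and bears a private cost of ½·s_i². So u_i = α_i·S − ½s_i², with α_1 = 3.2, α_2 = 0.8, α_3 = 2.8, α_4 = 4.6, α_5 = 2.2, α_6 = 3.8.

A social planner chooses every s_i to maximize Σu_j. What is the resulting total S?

104.4

Planner FOC: ∂(Σu_j)/∂s_i = (Σα_j) − s_i = 0, so s_i^SO = Σα_j = 17.4 for every i; S^SO = 104.4.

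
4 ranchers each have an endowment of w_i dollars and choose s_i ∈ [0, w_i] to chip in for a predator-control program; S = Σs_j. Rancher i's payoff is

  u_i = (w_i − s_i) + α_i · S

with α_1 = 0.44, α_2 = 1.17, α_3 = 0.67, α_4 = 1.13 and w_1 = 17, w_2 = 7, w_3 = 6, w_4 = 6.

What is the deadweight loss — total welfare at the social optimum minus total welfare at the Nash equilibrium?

∂u_i/∂s_i = α_i − 1, so rancher i contributes w_i if α_i > 1, else 0.
α_i > 1 for i ∈ {2, 4}; NE contributions (0, 7, 0, 6), S = 13.
W^NE = Σw_i − S^NE + (Σα_i)·S^NE = 36 + 2.41·13 = 67.33.
Planner: ∂(Σu_j)/∂s_i = Σα_j − 1 = 2.41 > 0, so everyone contributes w_i; S^SO = 36, W^SO = 36 + 2.41·36 = 122.76.
Deadweight loss = 55.43.

55.43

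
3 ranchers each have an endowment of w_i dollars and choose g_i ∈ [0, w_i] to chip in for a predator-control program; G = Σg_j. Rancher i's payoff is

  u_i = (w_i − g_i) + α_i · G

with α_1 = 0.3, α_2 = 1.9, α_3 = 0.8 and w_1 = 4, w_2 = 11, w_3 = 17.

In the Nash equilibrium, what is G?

∂u_i/∂g_i = α_i − 1, so rancher i contributes w_i if α_i > 1, else 0.
α_i > 1 for i ∈ {2}; NE contributions (0, 11, 0), G = 11.

11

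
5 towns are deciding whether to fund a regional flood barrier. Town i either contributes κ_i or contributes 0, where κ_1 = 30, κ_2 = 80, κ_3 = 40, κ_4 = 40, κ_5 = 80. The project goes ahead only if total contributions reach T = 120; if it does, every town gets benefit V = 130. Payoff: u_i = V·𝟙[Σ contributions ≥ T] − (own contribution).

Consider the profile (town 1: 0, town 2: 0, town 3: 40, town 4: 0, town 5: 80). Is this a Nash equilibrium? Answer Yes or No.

Total = 120 ≥ 120: provided.
Town 1 (pledges 0, payoff 130): pledging 30 → total 150, payoff 100. No gain.
Town 2 (pledges 0, payoff 130): pledging 80 → total 200, payoff 50. No gain.
Town 3 (pledges 40, payoff 90): dropping to 0 → total 80, payoff 0. No gain.
Town 4 (pledges 0, payoff 130): pledging 40 → total 160, payoff 90. No gain.
Town 5 (pledges 80, payoff 50): dropping to 0 → total 40, payoff 0. No gain.

Yes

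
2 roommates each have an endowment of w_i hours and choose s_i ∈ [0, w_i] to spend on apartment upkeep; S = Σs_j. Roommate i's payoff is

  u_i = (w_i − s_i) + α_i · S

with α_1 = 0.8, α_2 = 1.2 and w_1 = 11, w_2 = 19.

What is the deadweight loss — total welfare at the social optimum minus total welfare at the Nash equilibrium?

∂u_i/∂s_i = α_i − 1, so roommate i contributes w_i if α_i > 1, else 0.
α_i > 1 for i ∈ {2}; NE contributions (0, 19), S = 19.
W^NE = Σw_i − S^NE + (Σα_i)·S^NE = 30 + 1·19 = 49.
Planner: ∂(Σu_j)/∂s_i = Σα_j − 1 = 1 > 0, so everyone contributes w_i; S^SO = 30, W^SO = 30 + 1·30 = 60.
Deadweight loss = 11.

11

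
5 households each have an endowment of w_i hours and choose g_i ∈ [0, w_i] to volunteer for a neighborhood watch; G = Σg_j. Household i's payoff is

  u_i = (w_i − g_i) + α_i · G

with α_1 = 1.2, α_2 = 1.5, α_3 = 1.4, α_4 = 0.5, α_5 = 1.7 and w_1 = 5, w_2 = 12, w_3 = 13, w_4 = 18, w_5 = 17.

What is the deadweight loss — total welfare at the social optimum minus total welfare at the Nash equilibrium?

∂u_i/∂g_i = α_i − 1, so household i contributes w_i if α_i > 1, else 0.
α_i > 1 for i ∈ {1, 2, 3, 5}; NE contributions (5, 12, 13, 0, 17), G = 47.
W^NE = Σw_i − G^NE + (Σα_i)·G^NE = 65 + 5.3·47 = 314.1.
Planner: ∂(Σu_j)/∂g_i = Σα_j − 1 = 5.3 > 0, so everyone contributes w_i; G^SO = 65, W^SO = 65 + 5.3·65 = 409.5.
Deadweight loss = 95.4.

95.4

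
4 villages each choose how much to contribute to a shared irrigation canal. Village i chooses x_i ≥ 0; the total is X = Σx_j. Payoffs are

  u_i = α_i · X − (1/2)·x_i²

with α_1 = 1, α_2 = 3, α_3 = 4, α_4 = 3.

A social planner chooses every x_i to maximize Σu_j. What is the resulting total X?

Planner FOC: ∂(Σu_j)/∂x_i = (Σα_j) − x_i = 0, so x_i^SO = Σα_j = 11 for every i; X^SO = 44.

44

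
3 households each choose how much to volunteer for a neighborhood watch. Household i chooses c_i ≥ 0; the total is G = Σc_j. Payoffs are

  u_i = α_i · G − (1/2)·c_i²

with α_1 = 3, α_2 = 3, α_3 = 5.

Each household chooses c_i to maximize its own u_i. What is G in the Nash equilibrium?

Household i's FOC: ∂u_i/∂c_i = α_i − c_i = 0, so c_i* = α_i.
NE contributions = (3, 3, 5); G = 11.

11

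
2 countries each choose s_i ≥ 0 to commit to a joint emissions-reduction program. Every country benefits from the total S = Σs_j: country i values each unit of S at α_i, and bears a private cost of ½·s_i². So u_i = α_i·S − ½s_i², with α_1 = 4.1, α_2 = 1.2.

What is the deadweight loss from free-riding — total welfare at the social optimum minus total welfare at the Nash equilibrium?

9.125

Country i's FOC: ∂u_i/∂s_i = α_i − s_i = 0, so s_i* = α_i.
NE contributions = (4.1, 1.2); S = 5.3.
W^NE = (Σα)·S − ½Σα_i² = 5.3² − ½·18.25 = 18.965.
Planner sets s_i = Σα_j = 5.3 for every i, so S^SO = 2·5.3 = 10.6.
W^SO = (Σα)·S^SO − ½·2·(Σα)² = (2/2)·5.3² = 28.09.
Deadweight loss = W^SO − W^NE = 9.125.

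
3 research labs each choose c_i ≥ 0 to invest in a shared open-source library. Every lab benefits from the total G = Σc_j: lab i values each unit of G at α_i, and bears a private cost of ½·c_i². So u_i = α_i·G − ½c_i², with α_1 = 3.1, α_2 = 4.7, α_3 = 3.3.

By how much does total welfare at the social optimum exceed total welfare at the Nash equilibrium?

82.9

Lab i's FOC: ∂u_i/∂c_i = α_i − c_i = 0, so c_i* = α_i.
NE contributions = (3.1, 4.7, 3.3); G = 11.1.
W^NE = (Σα)·G − ½Σα_i² = 11.1² − ½·42.59 = 101.915.
Planner sets c_i = Σα_j = 11.1 for every i, so G^SO = 3·11.1 = 33.3.
W^SO = (Σα)·G^SO − ½·3·(Σα)² = (3/2)·11.1² = 184.815.
Deadweight loss = W^SO − W^NE = 82.9.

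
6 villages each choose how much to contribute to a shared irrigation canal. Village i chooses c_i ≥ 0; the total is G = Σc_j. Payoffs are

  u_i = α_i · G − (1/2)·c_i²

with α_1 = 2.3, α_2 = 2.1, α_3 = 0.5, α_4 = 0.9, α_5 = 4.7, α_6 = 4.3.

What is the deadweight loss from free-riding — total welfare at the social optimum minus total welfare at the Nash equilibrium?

463.75

Village i's FOC: ∂u_i/∂c_i = α_i − c_i = 0, so c_i* = α_i.
NE contributions = (2.3, 2.1, 0.5, 0.9, 4.7, 4.3); G = 14.8.
W^NE = (Σα)·G − ½Σα_i² = 14.8² − ½·51.34 = 193.37.
Planner sets c_i = Σα_j = 14.8 for every i, so G^SO = 6·14.8 = 88.8.
W^SO = (Σα)·G^SO − ½·6·(Σα)² = (6/2)·14.8² = 657.12.
Deadweight loss = W^SO − W^NE = 463.75.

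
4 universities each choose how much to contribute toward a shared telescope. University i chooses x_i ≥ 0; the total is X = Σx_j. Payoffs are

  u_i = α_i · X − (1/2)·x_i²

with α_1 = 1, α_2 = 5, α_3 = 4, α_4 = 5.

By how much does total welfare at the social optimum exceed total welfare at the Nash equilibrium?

258.5

University i's FOC: ∂u_i/∂x_i = α_i − x_i = 0, so x_i* = α_i.
NE contributions = (1, 5, 4, 5); X = 15.
W^NE = (Σα)·X − ½Σα_i² = 15² − ½·67 = 191.5.
Planner sets x_i = Σα_j = 15 for every i, so X^SO = 4·15 = 60.
W^SO = (Σα)·X^SO − ½·4·(Σα)² = (4/2)·15² = 450.
Deadweight loss = W^SO − W^NE = 258.5.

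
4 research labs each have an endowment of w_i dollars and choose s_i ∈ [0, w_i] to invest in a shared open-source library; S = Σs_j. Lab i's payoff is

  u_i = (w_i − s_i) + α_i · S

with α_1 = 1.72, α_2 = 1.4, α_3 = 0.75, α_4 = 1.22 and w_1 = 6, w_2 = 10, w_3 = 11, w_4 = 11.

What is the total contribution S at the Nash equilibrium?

∂u_i/∂s_i = α_i − 1, so lab i contributes w_i if α_i > 1, else 0.
α_i > 1 for i ∈ {1, 2, 4}; NE contributions (6, 10, 0, 11), S = 27.

27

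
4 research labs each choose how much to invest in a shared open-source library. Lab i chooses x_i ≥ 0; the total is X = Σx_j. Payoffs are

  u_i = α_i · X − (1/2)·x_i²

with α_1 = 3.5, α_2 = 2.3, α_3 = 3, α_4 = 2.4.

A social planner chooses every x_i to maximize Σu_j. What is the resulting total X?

Planner FOC: ∂(Σu_j)/∂x_i = (Σα_j) − x_i = 0, so x_i^SO = Σα_j = 11.2 for every i; X^SO = 44.8.

44.8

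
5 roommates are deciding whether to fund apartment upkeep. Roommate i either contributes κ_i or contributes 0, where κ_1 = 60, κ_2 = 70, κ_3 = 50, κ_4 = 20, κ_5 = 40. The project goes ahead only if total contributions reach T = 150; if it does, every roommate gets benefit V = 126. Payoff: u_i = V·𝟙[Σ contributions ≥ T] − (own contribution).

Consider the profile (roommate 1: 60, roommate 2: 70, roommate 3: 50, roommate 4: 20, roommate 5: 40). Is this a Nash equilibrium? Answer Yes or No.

No

Total = 240 ≥ 150: provided.
Roommate 1 (pledges 60, payoff 66): dropping to 0 → total 180, payoff 126. Profitable deviation.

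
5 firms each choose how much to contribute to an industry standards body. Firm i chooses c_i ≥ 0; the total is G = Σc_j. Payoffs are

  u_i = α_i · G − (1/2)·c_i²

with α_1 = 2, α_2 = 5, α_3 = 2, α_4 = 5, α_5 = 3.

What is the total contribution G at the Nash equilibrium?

Firm i's FOC: ∂u_i/∂c_i = α_i − c_i = 0, so c_i* = α_i.
NE contributions = (2, 5, 2, 5, 3); G = 17.

17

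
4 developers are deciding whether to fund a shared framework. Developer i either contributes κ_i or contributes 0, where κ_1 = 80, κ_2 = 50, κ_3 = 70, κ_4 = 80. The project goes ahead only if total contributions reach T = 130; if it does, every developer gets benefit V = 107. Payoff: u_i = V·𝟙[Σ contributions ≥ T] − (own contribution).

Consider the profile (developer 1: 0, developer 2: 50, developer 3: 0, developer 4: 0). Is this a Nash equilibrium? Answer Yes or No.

Total = 50 < 130: not provided.
Developer 1 (pledges 0, payoff 0): pledging 80 → total 130, payoff 27. Profitable deviation.

No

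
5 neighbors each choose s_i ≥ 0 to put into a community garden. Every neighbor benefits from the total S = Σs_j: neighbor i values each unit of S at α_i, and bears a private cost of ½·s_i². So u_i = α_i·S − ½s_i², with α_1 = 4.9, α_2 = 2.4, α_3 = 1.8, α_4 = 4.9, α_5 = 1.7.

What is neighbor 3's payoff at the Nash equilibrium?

26.64

Neighbor i's FOC: ∂u_i/∂s_i = α_i − s_i = 0, so s_i* = α_i.
NE contributions = (4.9, 2.4, 1.8, 4.9, 1.7); S = 15.7.
u_3 = α_3·S − ½·(s_3)² = 1.8·15.7 − ½·1.8² = 26.64.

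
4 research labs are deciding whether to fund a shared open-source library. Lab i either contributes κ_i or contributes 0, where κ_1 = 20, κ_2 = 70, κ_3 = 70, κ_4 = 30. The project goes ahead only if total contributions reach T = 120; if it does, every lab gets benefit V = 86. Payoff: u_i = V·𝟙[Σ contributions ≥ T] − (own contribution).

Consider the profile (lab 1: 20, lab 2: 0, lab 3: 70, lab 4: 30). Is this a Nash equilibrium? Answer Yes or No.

Yes

Total = 120 ≥ 120: provided.
Lab 1 (pledges 20, payoff 66): dropping to 0 → total 100, payoff 0. No gain.
Lab 2 (pledges 0, payoff 86): pledging 70 → total 190, payoff 16. No gain.
Lab 3 (pledges 70, payoff 16): dropping to 0 → total 50, payoff 0. No gain.
Lab 4 (pledges 30, payoff 56): dropping to 0 → total 90, payoff 0. No gain.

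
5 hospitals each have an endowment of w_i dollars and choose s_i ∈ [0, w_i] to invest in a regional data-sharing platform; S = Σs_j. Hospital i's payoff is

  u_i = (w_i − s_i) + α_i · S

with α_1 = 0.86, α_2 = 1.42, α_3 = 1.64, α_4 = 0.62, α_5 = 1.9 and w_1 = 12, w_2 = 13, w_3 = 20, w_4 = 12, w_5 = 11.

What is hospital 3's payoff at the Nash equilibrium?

72.16

∂u_i/∂s_i = α_i − 1, so hospital i contributes w_i if α_i > 1, else 0.
α_i > 1 for i ∈ {2, 3, 5}; NE contributions (0, 13, 20, 0, 11), S = 44.
u_3 = (20 − 20) + 1.64·44 = 72.16.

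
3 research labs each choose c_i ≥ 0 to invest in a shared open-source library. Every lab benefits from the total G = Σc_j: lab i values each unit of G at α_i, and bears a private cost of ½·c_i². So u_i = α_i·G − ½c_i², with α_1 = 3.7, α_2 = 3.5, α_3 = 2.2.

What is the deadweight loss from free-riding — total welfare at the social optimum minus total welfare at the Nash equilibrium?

Lab i's FOC: ∂u_i/∂c_i = α_i − c_i = 0, so c_i* = α_i.
NE contributions = (3.7, 3.5, 2.2); G = 9.4.
W^NE = (Σα)·G − ½Σα_i² = 9.4² − ½·30.78 = 72.97.
Planner sets c_i = Σα_j = 9.4 for every i, so G^SO = 3·9.4 = 28.2.
W^SO = (Σα)·G^SO − ½·3·(Σα)² = (3/2)·9.4² = 132.54.
Deadweight loss = W^SO − W^NE = 59.57.

59.57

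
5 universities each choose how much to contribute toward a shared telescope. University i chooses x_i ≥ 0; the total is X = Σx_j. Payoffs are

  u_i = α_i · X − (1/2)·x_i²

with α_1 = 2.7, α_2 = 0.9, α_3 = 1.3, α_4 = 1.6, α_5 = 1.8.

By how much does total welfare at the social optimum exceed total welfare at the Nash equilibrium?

University i's FOC: ∂u_i/∂x_i = α_i − x_i = 0, so x_i* = α_i.
NE contributions = (2.7, 0.9, 1.3, 1.6, 1.8); X = 8.3.
W^NE = (Σα)·X − ½Σα_i² = 8.3² − ½·15.59 = 61.095.
Planner sets x_i = Σα_j = 8.3 for every i, so X^SO = 5·8.3 = 41.5.
W^SO = (Σα)·X^SO − ½·5·(Σα)² = (5/2)·8.3² = 172.225.
Deadweight loss = W^SO − W^NE = 111.13.

111.13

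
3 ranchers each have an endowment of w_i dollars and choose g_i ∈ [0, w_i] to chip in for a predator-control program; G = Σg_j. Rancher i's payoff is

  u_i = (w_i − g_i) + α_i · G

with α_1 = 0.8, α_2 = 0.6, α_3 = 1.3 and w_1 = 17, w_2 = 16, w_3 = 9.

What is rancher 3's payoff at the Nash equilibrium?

11.7

∂u_i/∂g_i = α_i − 1, so rancher i contributes w_i if α_i > 1, else 0.
α_i > 1 for i ∈ {3}; NE contributions (0, 0, 9), G = 9.
u_3 = (9 − 9) + 1.3·9 = 11.7.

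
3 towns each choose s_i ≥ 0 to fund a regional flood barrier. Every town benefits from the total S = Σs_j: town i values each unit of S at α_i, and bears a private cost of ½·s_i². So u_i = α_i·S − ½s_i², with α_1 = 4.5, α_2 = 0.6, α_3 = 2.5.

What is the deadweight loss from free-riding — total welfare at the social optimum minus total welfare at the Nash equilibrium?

42.31

Town i's FOC: ∂u_i/∂s_i = α_i − s_i = 0, so s_i* = α_i.
NE contributions = (4.5, 0.6, 2.5); S = 7.6.
W^NE = (Σα)·S − ½Σα_i² = 7.6² − ½·26.86 = 44.33.
Planner sets s_i = Σα_j = 7.6 for every i, so S^SO = 3·7.6 = 22.8.
W^SO = (Σα)·S^SO − ½·3·(Σα)² = (3/2)·7.6² = 86.64.
Deadweight loss = W^SO − W^NE = 42.31.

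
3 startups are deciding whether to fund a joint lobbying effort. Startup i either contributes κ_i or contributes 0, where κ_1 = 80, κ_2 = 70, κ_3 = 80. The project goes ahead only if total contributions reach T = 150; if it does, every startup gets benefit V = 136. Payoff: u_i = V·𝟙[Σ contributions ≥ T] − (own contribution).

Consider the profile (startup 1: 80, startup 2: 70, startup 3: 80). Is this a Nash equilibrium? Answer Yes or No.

No

Total = 230 ≥ 150: provided.
Startup 1 (pledges 80, payoff 56): dropping to 0 → total 150, payoff 136. Profitable deviation.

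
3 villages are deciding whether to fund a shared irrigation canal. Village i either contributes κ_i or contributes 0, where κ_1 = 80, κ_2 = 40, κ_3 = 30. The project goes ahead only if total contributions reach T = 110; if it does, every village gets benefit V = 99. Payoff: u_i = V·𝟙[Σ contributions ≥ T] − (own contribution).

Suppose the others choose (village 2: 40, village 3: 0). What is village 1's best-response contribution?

80

Others' total = 40. Contributing 80 brings total to 120 ≥ 110: gain V − κ_1 = 19.
Best response: 80.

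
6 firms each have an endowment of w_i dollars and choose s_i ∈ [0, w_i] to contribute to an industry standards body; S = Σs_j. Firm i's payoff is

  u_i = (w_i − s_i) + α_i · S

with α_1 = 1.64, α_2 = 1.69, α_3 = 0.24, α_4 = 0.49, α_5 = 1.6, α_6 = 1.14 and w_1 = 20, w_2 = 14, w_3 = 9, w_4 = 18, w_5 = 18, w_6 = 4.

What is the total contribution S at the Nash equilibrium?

∂u_i/∂s_i = α_i − 1, so firm i contributes w_i if α_i > 1, else 0.
α_i > 1 for i ∈ {1, 2, 5, 6}; NE contributions (20, 14, 0, 0, 18, 4), S = 56.

56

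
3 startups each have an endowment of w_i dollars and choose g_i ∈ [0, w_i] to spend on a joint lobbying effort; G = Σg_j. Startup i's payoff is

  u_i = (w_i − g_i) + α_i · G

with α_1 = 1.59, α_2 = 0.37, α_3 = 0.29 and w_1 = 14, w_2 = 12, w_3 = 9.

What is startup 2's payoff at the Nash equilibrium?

∂u_i/∂g_i = α_i − 1, so startup i contributes w_i if α_i > 1, else 0.
α_i > 1 for i ∈ {1}; NE contributions (14, 0, 0), G = 14.
u_2 = (12 − 0) + 0.37·14 = 17.18.

17.18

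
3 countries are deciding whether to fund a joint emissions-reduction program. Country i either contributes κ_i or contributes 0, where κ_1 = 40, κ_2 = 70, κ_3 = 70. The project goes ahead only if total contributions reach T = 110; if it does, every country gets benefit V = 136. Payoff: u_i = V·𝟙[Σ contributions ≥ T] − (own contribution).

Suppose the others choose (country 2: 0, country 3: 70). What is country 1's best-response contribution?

Others' total = 70. Contributing 40 brings total to 110 ≥ 110: gain V − κ_1 = 96.
Best response: 40.

40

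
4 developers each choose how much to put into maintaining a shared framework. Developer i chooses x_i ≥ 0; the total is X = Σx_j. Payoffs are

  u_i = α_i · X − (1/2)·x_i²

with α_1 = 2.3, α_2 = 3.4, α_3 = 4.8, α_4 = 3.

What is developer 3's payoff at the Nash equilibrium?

Developer i's FOC: ∂u_i/∂x_i = α_i − x_i = 0, so x_i* = α_i.
NE contributions = (2.3, 3.4, 4.8, 3); X = 13.5.
u_3 = α_3·X − ½·(x_3)² = 4.8·13.5 − ½·4.8² = 53.28.

53.28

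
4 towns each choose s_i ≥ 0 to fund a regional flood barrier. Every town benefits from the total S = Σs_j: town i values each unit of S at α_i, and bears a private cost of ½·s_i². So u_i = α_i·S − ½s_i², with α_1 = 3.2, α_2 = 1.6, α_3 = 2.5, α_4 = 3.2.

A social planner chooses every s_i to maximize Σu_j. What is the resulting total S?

42

Planner FOC: ∂(Σu_j)/∂s_i = (Σα_j) − s_i = 0, so s_i^SO = Σα_j = 10.5 for every i; S^SO = 42.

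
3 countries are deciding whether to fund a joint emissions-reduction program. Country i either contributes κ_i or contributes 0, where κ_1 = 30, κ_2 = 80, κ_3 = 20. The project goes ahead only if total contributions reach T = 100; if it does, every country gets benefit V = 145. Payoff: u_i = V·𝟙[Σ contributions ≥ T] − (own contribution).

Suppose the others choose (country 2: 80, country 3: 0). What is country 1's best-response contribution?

Others' total = 80. Contributing 30 brings total to 110 ≥ 100: gain V − κ_1 = 115.
Best response: 30.

30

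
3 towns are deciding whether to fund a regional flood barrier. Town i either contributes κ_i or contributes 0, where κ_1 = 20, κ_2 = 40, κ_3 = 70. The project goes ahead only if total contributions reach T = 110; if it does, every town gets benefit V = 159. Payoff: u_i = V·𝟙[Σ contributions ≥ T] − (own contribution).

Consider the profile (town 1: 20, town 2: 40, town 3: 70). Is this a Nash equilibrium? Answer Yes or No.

Total = 130 ≥ 110: provided.
Town 1 (pledges 20, payoff 139): dropping to 0 → total 110, payoff 159. Profitable deviation.

No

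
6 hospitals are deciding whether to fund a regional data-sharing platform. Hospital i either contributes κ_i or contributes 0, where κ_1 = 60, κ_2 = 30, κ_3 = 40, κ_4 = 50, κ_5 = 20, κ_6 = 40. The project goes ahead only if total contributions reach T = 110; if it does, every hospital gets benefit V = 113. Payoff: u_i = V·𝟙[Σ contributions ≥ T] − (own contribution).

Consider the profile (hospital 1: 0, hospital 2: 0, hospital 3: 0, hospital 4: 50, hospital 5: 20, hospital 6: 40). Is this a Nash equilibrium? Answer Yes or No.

Yes

Total = 110 ≥ 110: provided.
Hospital 1 (pledges 0, payoff 113): pledging 60 → total 170, payoff 53. No gain.
Hospital 2 (pledges 0, payoff 113): pledging 30 → total 140, payoff 83. No gain.
Hospital 3 (pledges 0, payoff 113): pledging 40 → total 150, payoff 73. No gain.
Hospital 4 (pledges 50, payoff 63): dropping to 0 → total 60, payoff 0. No gain.
Hospital 5 (pledges 20, payoff 93): dropping to 0 → total 90, payoff 0. No gain.
Hospital 6 (pledges 40, payoff 73): dropping to 0 → total 70, payoff 0. No gain.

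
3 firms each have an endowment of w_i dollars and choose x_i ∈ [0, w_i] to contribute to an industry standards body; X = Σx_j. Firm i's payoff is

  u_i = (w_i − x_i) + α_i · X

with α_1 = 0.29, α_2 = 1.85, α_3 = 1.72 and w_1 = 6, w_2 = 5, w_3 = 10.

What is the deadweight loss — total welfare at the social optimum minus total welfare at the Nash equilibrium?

17.16

∂u_i/∂x_i = α_i − 1, so firm i contributes w_i if α_i > 1, else 0.
α_i > 1 for i ∈ {2, 3}; NE contributions (0, 5, 10), X = 15.
W^NE = Σw_i − X^NE + (Σα_i)·X^NE = 21 + 2.86·15 = 63.9.
Planner: ∂(Σu_j)/∂x_i = Σα_j − 1 = 2.86 > 0, so everyone contributes w_i; X^SO = 21, W^SO = 21 + 2.86·21 = 81.06.
Deadweight loss = 17.16.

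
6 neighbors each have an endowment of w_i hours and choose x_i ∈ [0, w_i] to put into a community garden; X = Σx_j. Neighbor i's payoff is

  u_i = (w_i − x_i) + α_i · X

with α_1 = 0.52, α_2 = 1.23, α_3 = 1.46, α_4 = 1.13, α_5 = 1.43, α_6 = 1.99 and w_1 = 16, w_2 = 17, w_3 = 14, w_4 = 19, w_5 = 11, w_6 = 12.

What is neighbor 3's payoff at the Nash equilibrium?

106.58

∂u_i/∂x_i = α_i − 1, so neighbor i contributes w_i if α_i > 1, else 0.
α_i > 1 for i ∈ {2, 3, 4, 5, 6}; NE contributions (0, 17, 14, 19, 11, 12), X = 73.
u_3 = (14 − 14) + 1.46·73 = 106.58.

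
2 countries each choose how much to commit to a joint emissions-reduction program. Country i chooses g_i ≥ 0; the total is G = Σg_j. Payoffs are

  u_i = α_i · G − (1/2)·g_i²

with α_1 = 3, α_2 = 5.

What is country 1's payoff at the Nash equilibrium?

19.5

Country i's FOC: ∂u_i/∂g_i = α_i − g_i = 0, so g_i* = α_i.
NE contributions = (3, 5); G = 8.
u_1 = α_1·G − ½·(g_1)² = 3·8 − ½·3² = 19.5.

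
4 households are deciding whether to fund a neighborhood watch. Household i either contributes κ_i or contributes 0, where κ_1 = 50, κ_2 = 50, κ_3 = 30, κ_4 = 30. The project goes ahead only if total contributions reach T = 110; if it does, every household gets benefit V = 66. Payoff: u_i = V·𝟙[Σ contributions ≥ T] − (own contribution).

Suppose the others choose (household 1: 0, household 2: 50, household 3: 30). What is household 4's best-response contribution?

Others' total = 80. Contributing 30 brings total to 110 ≥ 110: gain V − κ_4 = 36.
Best response: 30.

30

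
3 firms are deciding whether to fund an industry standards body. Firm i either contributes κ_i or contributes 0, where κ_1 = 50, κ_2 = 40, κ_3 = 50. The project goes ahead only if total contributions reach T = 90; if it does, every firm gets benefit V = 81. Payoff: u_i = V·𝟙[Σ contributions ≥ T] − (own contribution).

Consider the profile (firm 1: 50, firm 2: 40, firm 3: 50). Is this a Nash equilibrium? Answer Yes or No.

Total = 140 ≥ 90: provided.
Firm 1 (pledges 50, payoff 31): dropping to 0 → total 90, payoff 81. Profitable deviation.

No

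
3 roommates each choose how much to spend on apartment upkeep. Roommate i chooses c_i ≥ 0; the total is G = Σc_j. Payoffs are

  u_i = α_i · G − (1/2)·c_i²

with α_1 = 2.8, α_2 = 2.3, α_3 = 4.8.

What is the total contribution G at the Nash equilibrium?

Roommate i's FOC: ∂u_i/∂c_i = α_i − c_i = 0, so c_i* = α_i.
NE contributions = (2.8, 2.3, 4.8); G = 9.9.

9.9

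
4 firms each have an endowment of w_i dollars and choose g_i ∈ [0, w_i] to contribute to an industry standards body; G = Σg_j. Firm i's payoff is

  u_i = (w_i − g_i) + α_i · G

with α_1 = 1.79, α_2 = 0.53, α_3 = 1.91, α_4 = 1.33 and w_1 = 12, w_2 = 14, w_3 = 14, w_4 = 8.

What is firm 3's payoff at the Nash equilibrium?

∂u_i/∂g_i = α_i − 1, so firm i contributes w_i if α_i > 1, else 0.
α_i > 1 for i ∈ {1, 3, 4}; NE contributions (12, 0, 14, 8), G = 34.
u_3 = (14 − 14) + 1.91·34 = 64.94.

64.94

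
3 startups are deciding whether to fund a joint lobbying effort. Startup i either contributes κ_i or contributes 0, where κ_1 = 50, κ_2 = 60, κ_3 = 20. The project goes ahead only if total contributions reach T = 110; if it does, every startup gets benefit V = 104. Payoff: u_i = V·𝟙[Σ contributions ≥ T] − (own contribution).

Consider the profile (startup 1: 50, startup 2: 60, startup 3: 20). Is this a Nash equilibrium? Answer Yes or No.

No

Total = 130 ≥ 110: provided.
Startup 1 (pledges 50, payoff 54): dropping to 0 → total 80, payoff 0. No gain.
Startup 2 (pledges 60, payoff 44): dropping to 0 → total 70, payoff 0. No gain.
Startup 3 (pledges 20, payoff 84): dropping to 0 → total 110, payoff 104. Profitable deviation.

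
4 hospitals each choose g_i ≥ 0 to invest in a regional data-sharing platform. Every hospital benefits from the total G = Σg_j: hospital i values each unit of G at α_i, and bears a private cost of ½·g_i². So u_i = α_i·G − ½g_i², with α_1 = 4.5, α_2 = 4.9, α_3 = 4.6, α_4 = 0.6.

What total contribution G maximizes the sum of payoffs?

58.4

Planner FOC: ∂(Σu_j)/∂g_i = (Σα_j) − g_i = 0, so g_i^SO = Σα_j = 14.6 for every i; G^SO = 58.4.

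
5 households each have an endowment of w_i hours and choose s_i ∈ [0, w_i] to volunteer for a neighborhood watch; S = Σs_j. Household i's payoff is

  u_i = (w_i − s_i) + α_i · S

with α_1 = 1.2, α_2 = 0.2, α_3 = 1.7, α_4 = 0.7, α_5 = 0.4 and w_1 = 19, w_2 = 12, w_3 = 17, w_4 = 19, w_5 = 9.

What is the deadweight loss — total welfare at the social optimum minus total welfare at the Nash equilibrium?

∂u_i/∂s_i = α_i − 1, so household i contributes w_i if α_i > 1, else 0.
α_i > 1 for i ∈ {1, 3}; NE contributions (19, 0, 17, 0, 0), S = 36.
W^NE = Σw_i − S^NE + (Σα_i)·S^NE = 76 + 3.2·36 = 191.2.
Planner: ∂(Σu_j)/∂s_i = Σα_j − 1 = 3.2 > 0, so everyone contributes w_i; S^SO = 76, W^SO = 76 + 3.2·76 = 319.2.
Deadweight loss = 128.

128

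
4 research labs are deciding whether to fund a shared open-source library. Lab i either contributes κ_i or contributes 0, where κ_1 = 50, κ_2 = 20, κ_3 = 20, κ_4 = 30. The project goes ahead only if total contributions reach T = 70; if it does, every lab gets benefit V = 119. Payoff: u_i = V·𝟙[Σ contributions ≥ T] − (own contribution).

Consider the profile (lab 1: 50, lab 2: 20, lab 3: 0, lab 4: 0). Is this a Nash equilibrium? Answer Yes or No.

Total = 70 ≥ 70: provided.
Lab 1 (pledges 50, payoff 69): dropping to 0 → total 20, payoff 0. No gain.
Lab 2 (pledges 20, payoff 99): dropping to 0 → total 50, payoff 0. No gain.
Lab 3 (pledges 0, payoff 119): pledging 20 → total 90, payoff 99. No gain.
Lab 4 (pledges 0, payoff 119): pledging 30 → total 100, payoff 89. No gain.

Yes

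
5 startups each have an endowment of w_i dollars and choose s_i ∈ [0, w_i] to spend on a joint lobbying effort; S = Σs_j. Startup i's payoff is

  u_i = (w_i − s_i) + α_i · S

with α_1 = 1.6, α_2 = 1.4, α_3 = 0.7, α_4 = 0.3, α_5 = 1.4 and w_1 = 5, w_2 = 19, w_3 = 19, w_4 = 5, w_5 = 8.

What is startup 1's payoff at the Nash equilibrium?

51.2

∂u_i/∂s_i = α_i − 1, so startup i contributes w_i if α_i > 1, else 0.
α_i > 1 for i ∈ {1, 2, 5}; NE contributions (5, 19, 0, 0, 8), S = 32.
u_1 = (5 − 5) + 1.6·32 = 51.2.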